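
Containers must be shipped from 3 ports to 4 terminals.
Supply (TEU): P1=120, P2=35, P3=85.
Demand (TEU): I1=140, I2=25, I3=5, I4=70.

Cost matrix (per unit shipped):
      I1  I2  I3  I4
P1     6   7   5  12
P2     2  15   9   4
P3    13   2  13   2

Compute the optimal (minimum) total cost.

One minimum-cost allocation:
  P1–I1: 105 × 6 = 630
  P1–I2: 10 × 7 = 70
  P1–I3: 5 × 5 = 25
  P2–I1: 35 × 2 = 70
  P3–I2: 15 × 2 = 30
  P3–I4: 70 × 2 = 140
Total = 630 + 70 + 25 + 70 + 30 + 140 = 965.

965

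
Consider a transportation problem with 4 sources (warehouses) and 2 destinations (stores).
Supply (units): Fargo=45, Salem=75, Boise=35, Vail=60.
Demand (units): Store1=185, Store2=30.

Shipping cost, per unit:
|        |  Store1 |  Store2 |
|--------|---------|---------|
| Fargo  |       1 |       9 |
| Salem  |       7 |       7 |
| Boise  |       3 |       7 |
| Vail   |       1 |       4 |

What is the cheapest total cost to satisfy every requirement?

One minimum-cost allocation:
  Fargo→Store1: 45 × 1 = 45
  Salem→Store1: 45 × 7 = 315
  Salem→Store2: 30 × 7 = 210
  Boise→Store1: 35 × 3 = 105
  Vail→Store1: 60 × 1 = 60
Total = 45 + 315 + 210 + 105 + 60 = 735.
(Supply check: Fargo ships 45; Salem ships 75; Boise ships 35; Vail ships 60.)

735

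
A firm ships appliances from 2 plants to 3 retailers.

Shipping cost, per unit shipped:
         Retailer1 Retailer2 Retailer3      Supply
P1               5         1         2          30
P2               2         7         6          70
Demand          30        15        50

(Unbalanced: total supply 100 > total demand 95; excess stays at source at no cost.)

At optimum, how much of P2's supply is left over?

An optimal plan:
  P1–Retailer2: 15 × 1 = 15
  P1–Retailer3: 15 × 2 = 30
  P2–Retailer1: 30 × 2 = 60
  P2–Retailer3: 35 × 6 = 210
Total cost = 315.
P2 ships 65 of its 70, leaving 5.

5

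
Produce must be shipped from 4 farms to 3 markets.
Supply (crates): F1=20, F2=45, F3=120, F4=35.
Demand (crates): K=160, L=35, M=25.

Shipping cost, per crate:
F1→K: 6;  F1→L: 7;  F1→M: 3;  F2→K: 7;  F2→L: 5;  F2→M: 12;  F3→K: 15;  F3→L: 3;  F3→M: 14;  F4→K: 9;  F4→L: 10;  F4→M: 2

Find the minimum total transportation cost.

1955

An optimal shipping plan:
  F1–K: 20 × 6 = 120
  F2–K: 45 × 7 = 315
  F3–K: 85 × 15 = 1275
  F3–L: 35 × 3 = 105
  F4–K: 10 × 9 = 90
  F4–M: 25 × 2 = 50
Total = 120 + 315 + 1275 + 105 + 90 + 50 = 1955.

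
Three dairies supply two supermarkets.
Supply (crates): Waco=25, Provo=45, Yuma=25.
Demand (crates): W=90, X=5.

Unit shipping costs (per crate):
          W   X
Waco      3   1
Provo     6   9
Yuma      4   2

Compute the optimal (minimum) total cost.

A cheapest plan:
  Waco–W: 20 × 3 = 60
  Waco–X: 5 × 1 = 5
  Provo–W: 45 × 6 = 270
  Yuma–W: 25 × 4 = 100
Total = 60 + 5 + 270 + 100 = 435.

435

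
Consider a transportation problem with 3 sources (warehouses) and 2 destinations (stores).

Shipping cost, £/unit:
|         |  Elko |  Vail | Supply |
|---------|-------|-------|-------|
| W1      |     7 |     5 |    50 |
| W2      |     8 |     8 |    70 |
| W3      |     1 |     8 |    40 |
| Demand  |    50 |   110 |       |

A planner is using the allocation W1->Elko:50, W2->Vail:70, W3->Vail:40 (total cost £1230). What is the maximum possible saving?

Current plan cost = 50·7 + 70·8 + 40·8 = £1230.
Optimal plan:
  W1→Vail: 50 × £5 = £250
  W2→Elko: 10 × £8 = £80
  W2→Vail: 60 × £8 = £480
  W3→Elko: 40 × £1 = £40
Optimal cost = £850.
Saving = 1230 − 850 = £380.

380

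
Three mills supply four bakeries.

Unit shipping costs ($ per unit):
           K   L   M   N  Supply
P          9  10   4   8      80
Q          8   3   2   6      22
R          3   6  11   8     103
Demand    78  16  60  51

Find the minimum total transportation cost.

A cheapest plan:
  P–M: 54 × $4 = $216
  P–N: 26 × $8 = $208
  Q–L: 16 × $3 = $48
  Q–M: 6 × $2 = $12
  R–K: 78 × $3 = $234
  R–N: 25 × $8 = $200
Total = 216 + 208 + 48 + 12 + 234 + 200 = $918.

918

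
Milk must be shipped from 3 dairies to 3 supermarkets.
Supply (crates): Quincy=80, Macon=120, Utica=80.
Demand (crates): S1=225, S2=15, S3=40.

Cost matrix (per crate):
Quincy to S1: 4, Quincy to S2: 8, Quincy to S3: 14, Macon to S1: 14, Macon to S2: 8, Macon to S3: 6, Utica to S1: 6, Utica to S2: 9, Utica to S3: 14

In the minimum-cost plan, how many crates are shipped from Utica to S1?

80

Optimal shipments:
  Quincy->S1: 80 crates
  Macon->S1: 65 crates
  Macon->S2: 15 crates
  Macon->S3: 40 crates
  Utica->S1: 80 crates
Total cost = 2070.
So Utica→S1 carries 80 crates.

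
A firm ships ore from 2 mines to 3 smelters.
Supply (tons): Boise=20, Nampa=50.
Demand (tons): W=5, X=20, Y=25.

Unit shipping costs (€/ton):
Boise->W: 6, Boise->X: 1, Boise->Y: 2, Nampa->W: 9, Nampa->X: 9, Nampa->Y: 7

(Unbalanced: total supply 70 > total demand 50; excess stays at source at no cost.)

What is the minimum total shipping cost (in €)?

240

A cheapest plan:
  Boise to X: 20 × €1 = €20
  Nampa to W: 5 × €9 = €45
  Nampa to Y: 25 × €7 = €175
Total = 20 + 45 + 175 = €240.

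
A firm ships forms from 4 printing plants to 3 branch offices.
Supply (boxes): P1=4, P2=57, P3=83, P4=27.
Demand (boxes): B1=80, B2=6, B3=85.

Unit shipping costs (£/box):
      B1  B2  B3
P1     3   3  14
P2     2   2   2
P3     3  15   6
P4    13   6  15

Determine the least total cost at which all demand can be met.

A cheapest plan:
  P1–B1: 4 boxes
  P2–B3: 57 boxes
  P3–B1: 76 boxes
  P3–B3: 7 boxes
  P4–B2: 6 boxes
  P4–B3: 21 boxes
Total cost = £747.
(Supply check: P1 ships 4; P2 ships 57; P3 ships 83; P4 ships 27.)

747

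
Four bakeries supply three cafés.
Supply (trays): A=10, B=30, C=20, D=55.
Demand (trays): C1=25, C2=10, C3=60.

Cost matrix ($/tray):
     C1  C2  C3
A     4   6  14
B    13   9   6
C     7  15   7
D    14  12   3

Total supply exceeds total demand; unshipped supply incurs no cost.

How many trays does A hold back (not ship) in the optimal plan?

0

An optimal plan:
  A->C1: 5 × $4 = $20
  A->C2: 5 × $6 = $30
  B->C2: 5 × $9 = $45
  B->C3: 5 × $6 = $30
  C->C1: 20 × $7 = $140
  D->C3: 55 × $3 = $165
Total cost = $430.
A ships 10 of its 10, leaving 0.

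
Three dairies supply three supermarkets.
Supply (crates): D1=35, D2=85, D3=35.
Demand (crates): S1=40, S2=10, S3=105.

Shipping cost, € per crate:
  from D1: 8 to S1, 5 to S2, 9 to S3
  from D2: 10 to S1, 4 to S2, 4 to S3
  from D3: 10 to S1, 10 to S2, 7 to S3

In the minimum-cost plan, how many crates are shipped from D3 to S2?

0

Optimal shipments:
  D1–S1: 25 × €8 = €200
  D1–S2: 10 × €5 = €50
  D2–S3: 85 × €4 = €340
  D3–S1: 15 × €10 = €150
  D3–S3: 20 × €7 = €140
Total cost = €880.
The route D3→S2 is not used.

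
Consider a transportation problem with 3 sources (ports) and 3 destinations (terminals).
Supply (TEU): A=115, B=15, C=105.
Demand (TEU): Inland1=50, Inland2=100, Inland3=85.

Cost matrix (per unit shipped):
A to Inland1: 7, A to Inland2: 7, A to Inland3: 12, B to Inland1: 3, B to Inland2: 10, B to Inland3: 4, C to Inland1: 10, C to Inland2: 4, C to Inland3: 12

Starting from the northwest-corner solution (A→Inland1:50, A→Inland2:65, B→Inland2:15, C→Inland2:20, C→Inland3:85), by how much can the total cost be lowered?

Current plan cost = 50·7 + 65·7 + 15·10 + 20·4 + 85·12 = 2055.
Optimal plan:
  A–Inland1: 50 × 7 = 350
  A–Inland3: 65 × 12 = 780
  B–Inland3: 15 × 4 = 60
  C–Inland2: 100 × 4 = 400
  C–Inland3: 5 × 12 = 60
Optimal cost = 1650.
Saving = 2055 − 1650 = 405.

405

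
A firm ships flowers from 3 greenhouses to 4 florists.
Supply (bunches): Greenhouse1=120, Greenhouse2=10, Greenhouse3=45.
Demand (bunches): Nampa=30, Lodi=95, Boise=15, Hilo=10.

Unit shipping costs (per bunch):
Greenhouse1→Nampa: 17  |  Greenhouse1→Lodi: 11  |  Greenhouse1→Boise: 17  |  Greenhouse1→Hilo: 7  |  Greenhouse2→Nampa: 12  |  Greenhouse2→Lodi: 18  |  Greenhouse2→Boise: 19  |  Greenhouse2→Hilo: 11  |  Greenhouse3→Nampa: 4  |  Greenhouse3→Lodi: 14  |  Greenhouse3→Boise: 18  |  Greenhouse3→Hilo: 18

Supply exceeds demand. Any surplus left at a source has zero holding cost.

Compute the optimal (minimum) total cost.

An optimal shipping plan:
  Greenhouse1→Lodi: 95 × 11 = 1045
  Greenhouse1→Boise: 15 × 17 = 255
  Greenhouse1→Hilo: 10 × 7 = 70
  Greenhouse3→Nampa: 30 × 4 = 120
Total = 1045 + 255 + 70 + 120 = 1490.
(Supply check: Greenhouse1 ships 120; Greenhouse2 ships 0; Greenhouse3 ships 30.)

1490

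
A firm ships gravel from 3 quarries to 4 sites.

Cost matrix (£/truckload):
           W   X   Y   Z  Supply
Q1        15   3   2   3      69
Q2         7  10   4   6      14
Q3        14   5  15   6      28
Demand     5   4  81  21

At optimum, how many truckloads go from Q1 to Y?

The minimum-cost plan:
  Q1->Y: 69 × £2 = £138
  Q2->W: 2 × £7 = £14
  Q2->Y: 12 × £4 = £48
  Q3->W: 3 × £14 = £42
  Q3->X: 4 × £5 = £20
  Q3->Z: 21 × £6 = £126
Total cost = £388.
So Q1→Y carries 69 truckloads.

69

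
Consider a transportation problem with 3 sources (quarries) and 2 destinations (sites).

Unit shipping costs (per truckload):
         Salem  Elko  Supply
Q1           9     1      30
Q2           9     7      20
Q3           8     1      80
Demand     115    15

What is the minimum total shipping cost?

970

An optimal shipping plan:
  Q1→Salem: 15 × 9 = 135
  Q1→Elko: 15 × 1 = 15
  Q2→Salem: 20 × 9 = 180
  Q3→Salem: 80 × 8 = 640
Total = 135 + 15 + 180 + 640 = 970.
(Supply check: Q1 ships 30; Q2 ships 20; Q3 ships 80.)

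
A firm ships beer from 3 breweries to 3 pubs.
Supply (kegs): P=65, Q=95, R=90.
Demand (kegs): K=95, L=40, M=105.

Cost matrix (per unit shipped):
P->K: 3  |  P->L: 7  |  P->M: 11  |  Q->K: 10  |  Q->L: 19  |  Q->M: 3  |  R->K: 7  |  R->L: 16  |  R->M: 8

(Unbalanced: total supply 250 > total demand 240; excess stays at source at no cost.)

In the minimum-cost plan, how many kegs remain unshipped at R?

An optimal plan:
  P->K: 25 × 3 = 75
  P->L: 40 × 7 = 280
  Q->M: 95 × 3 = 285
  R->K: 70 × 7 = 490
  R->M: 10 × 8 = 80
Total cost = 1210.
R ships 80 of its 90, leaving 10.

10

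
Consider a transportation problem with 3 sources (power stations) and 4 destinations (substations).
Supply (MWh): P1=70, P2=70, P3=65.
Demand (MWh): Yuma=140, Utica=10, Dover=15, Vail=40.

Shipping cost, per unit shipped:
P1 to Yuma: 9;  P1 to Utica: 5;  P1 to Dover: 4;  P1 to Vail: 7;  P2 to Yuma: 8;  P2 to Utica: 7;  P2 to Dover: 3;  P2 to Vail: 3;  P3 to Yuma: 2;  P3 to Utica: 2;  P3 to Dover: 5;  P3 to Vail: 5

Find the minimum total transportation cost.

1005

Optimal allocation:
  P1→Yuma: 45 × 9 = 405
  P1→Utica: 10 × 5 = 50
  P1→Dover: 15 × 4 = 60
  P2→Yuma: 30 × 8 = 240
  P2→Vail: 40 × 3 = 120
  P3→Yuma: 65 × 2 = 130
Total = 405 + 50 + 60 + 240 + 120 + 130 = 1005.
(Supply check: P1 ships 70; P2 ships 70; P3 ships 65.)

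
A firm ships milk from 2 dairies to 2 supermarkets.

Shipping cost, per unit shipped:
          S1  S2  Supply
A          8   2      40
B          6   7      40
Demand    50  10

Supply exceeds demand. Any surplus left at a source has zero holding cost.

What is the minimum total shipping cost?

An optimal shipping plan:
  A->S1: 10 × 8 = 80
  A->S2: 10 × 2 = 20
  B->S1: 40 × 6 = 240
Total = 80 + 20 + 240 = 340.

340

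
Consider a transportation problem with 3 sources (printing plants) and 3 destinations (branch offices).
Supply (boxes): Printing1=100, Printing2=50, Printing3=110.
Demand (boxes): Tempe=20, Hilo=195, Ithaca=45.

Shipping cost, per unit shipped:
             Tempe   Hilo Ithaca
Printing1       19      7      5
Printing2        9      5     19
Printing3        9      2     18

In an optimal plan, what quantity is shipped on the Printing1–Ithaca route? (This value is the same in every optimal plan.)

Solving gives:
  Printing1->Hilo: 55 × 7 = 385
  Printing1->Ithaca: 45 × 5 = 225
  Printing2->Tempe: 20 × 9 = 180
  Printing2->Hilo: 30 × 5 = 150
  Printing3->Hilo: 110 × 2 = 220
Total cost = 1160.
So Printing1→Ithaca carries 45 boxes.

45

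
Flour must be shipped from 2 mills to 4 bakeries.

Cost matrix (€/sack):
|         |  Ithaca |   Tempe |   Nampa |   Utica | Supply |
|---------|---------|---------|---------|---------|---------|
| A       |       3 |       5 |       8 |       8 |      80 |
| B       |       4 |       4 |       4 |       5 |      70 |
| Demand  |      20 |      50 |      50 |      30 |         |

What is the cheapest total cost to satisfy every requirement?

An optimal shipping plan:
  A–Ithaca: 20 sacks
  A–Tempe: 50 sacks
  A–Utica: 10 sacks
  B–Nampa: 50 sacks
  B–Utica: 20 sacks
Total cost = €690.
(Supply check: A ships 80; B ships 70.)

690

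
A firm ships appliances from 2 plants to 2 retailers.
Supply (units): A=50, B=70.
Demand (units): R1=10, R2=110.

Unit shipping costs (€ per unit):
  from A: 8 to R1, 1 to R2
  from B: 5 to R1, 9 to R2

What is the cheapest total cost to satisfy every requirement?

640

Optimal allocation:
  A→R2: 50 × €1 = €50
  B→R1: 10 × €5 = €50
  B→R2: 60 × €9 = €540
Total = 50 + 50 + 540 = €640.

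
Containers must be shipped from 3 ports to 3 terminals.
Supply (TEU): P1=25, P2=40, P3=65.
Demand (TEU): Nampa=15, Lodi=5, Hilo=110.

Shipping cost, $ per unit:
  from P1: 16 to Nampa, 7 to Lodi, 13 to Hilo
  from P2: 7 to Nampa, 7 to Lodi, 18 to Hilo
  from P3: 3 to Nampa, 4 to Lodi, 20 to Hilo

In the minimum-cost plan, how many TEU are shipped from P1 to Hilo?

25

Optimal shipments:
  P1→Hilo: 25 × $13 = $325
  P2→Hilo: 40 × $18 = $720
  P3→Nampa: 15 × $3 = $45
  P3→Lodi: 5 × $4 = $20
  P3→Hilo: 45 × $20 = $900
Total cost = $2010.
So P1→Hilo carries 25 TEU.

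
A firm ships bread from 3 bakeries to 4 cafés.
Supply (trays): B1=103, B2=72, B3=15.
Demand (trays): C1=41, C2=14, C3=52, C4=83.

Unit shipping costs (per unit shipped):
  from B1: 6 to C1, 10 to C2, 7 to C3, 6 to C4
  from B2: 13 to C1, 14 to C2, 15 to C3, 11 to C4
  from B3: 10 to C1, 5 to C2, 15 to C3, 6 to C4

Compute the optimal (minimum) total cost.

1538

A cheapest plan:
  B1–C1: 41 × 6 = 246
  B1–C3: 52 × 7 = 364
  B1–C4: 10 × 6 = 60
  B2–C4: 72 × 11 = 792
  B3–C2: 14 × 5 = 70
  B3–C4: 1 × 6 = 6
Total = 246 + 364 + 60 + 792 + 70 + 6 = 1538.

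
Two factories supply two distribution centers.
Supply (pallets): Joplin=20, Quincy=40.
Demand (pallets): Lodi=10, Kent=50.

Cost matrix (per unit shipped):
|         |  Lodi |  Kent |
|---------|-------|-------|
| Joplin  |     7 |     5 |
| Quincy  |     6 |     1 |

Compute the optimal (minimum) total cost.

160

An optimal shipping plan:
  Joplin–Lodi: 10 pallets
  Joplin–Kent: 10 pallets
  Quincy–Kent: 40 pallets
Total cost = 160.
(Supply check: Joplin ships 20; Quincy ships 40.)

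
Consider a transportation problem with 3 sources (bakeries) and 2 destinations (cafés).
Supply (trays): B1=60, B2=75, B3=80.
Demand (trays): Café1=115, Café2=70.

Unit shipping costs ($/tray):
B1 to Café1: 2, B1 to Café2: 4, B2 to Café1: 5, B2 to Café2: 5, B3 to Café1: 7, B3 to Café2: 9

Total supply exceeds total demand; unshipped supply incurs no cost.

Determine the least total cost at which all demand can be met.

845

A cheapest plan:
  B1–Café1: 60 × $2 = $120
  B2–Café1: 5 × $5 = $25
  B2–Café2: 70 × $5 = $350
  B3–Café1: 50 × $7 = $350
Total = 120 + 25 + 350 + 350 = $845.
(Supply check: B1 ships 60; B2 ships 75; B3 ships 50.)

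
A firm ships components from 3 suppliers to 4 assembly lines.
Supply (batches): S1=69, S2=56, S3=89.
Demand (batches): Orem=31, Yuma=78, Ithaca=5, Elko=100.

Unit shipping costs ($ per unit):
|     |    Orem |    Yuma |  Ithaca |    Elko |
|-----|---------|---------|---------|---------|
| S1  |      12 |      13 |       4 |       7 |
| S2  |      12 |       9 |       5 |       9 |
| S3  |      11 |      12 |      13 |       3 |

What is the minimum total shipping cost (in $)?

1526

An optimal shipping plan:
  S1->Orem: 31 batches
  S1->Yuma: 22 batches
  S1->Ithaca: 5 batches
  S1->Elko: 11 batches
  S2->Yuma: 56 batches
  S3->Elko: 89 batches
Total cost = $1526.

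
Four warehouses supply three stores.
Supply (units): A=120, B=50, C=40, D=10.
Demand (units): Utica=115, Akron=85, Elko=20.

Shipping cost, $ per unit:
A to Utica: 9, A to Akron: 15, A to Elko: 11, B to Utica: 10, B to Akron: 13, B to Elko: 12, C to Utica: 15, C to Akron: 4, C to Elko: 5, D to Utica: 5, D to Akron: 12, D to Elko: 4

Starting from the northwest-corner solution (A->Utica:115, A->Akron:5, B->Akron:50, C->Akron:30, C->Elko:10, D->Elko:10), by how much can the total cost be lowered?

35

Current plan cost = 115·9 + 5·15 + 50·13 + 30·4 + 10·5 + 10·4 = $1970.
Optimal plan:
  A→Utica: 110 × $9 = $990
  A→Elko: 10 × $11 = $110
  B→Utica: 5 × $10 = $50
  B→Akron: 45 × $13 = $585
  C→Akron: 40 × $4 = $160
  D→Elko: 10 × $4 = $40
Optimal cost = $1935.
Saving = 1970 − 1935 = $35.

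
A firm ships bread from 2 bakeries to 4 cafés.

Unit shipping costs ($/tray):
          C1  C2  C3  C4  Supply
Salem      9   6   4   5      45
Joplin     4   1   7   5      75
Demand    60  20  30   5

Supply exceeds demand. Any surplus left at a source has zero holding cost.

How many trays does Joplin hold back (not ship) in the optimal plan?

Minimum-cost shipments:
  Salem to C1: 5 × $9 = $45
  Salem to C3: 30 × $4 = $120
  Salem to C4: 5 × $5 = $25
  Joplin to C1: 55 × $4 = $220
  Joplin to C2: 20 × $1 = $20
Total cost = $430.
Joplin ships 75 of its 75, leaving 0.

0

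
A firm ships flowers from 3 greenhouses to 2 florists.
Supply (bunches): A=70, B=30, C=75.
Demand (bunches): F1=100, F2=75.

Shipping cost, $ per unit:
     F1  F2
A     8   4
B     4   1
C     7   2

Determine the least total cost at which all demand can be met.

830

Optimal allocation:
  A–F1: 70 bunches
  B–F1: 30 bunches
  C–F2: 75 bunches
Total cost = $830.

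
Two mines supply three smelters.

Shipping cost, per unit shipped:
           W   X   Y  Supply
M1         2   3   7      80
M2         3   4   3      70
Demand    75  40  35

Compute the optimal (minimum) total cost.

410

An optimal shipping plan:
  M1–W: 40 × 2 = 80
  M1–X: 40 × 3 = 120
  M2–W: 35 × 3 = 105
  M2–Y: 35 × 3 = 105
Total = 80 + 120 + 105 + 105 = 410.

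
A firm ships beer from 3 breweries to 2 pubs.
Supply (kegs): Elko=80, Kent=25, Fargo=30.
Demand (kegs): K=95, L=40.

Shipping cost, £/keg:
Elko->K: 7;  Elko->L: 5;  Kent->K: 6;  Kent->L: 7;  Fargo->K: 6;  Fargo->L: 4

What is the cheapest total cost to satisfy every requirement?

Optimal allocation:
  Elko→K: 40 × £7 = £280
  Elko→L: 40 × £5 = £200
  Kent→K: 25 × £6 = £150
  Fargo→K: 30 × £6 = £180
Total = 280 + 200 + 150 + 180 = £810.
(Supply check: Elko ships 80; Kent ships 25; Fargo ships 30.)

810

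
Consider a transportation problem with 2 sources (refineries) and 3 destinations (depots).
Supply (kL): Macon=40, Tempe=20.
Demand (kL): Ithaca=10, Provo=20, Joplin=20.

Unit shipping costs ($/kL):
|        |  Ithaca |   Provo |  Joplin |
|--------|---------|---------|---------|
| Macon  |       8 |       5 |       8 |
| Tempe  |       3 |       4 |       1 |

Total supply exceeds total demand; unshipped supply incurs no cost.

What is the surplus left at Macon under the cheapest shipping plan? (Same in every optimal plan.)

Minimum-cost shipments:
  Macon–Ithaca: 10 kL
  Macon–Provo: 20 kL
  Tempe–Joplin: 20 kL
Total cost = $200.
Macon ships 30 of its 40, leaving 10.

10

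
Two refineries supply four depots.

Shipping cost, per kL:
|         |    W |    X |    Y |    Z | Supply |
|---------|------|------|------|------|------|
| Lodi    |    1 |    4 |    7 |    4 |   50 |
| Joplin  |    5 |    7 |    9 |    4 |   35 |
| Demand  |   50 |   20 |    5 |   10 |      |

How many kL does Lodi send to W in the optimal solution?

50

Solving gives:
  Lodi–W: 50 × 1 = 50
  Joplin–X: 20 × 7 = 140
  Joplin–Y: 5 × 9 = 45
  Joplin–Z: 10 × 4 = 40
Total cost = 275.
So Lodi→W carries 50 kL.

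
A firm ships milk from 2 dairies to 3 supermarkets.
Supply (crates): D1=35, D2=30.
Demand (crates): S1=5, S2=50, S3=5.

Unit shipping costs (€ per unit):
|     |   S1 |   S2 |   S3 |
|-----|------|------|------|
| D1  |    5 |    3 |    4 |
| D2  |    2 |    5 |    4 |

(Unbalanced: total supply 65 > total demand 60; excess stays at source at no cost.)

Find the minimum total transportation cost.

210

An optimal shipping plan:
  D1→S2: 35 × €3 = €105
  D2→S1: 5 × €2 = €10
  D2→S2: 15 × €5 = €75
  D2→S3: 5 × €4 = €20
Total = 105 + 10 + 75 + 20 = €210.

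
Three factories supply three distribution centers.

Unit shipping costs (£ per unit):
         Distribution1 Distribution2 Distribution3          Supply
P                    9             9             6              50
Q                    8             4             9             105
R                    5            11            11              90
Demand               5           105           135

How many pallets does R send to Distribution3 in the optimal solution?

Solving gives:
  P to Distribution3: 50 × £6 = £300
  Q to Distribution2: 105 × £4 = £420
  R to Distribution1: 5 × £5 = £25
  R to Distribution3: 85 × £11 = £935
Total cost = £1680.
So R→Distribution3 carries 85 pallets.

85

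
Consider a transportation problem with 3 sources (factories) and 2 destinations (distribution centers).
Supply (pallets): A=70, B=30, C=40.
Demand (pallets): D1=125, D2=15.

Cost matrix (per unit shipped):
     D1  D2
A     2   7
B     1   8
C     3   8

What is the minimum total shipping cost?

365

An optimal shipping plan:
  A–D1: 55 pallets
  A–D2: 15 pallets
  B–D1: 30 pallets
  C–D1: 40 pallets
Total cost = 365.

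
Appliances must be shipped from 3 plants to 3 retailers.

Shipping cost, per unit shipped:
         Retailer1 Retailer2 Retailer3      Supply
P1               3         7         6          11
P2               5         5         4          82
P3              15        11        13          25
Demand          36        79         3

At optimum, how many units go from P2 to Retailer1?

Solving gives:
  P1→Retailer1: 11 units
  P2→Retailer1: 25 units
  P2→Retailer2: 54 units
  P2→Retailer3: 3 units
  P3→Retailer2: 25 units
Total cost = 715.
So P2→Retailer1 carries 25 units.

25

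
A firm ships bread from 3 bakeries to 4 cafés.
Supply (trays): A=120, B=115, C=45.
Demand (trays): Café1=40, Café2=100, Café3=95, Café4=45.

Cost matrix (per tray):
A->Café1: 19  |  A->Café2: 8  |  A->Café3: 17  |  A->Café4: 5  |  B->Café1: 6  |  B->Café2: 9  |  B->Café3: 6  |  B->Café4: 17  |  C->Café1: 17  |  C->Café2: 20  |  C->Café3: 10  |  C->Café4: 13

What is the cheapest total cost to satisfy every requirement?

Optimal allocation:
  A–Café2: 75 × 8 = 600
  A–Café4: 45 × 5 = 225
  B–Café1: 40 × 6 = 240
  B–Café2: 25 × 9 = 225
  B–Café3: 50 × 6 = 300
  C–Café3: 45 × 10 = 450
Total = 600 + 225 + 240 + 225 + 300 + 450 = 2040.

2040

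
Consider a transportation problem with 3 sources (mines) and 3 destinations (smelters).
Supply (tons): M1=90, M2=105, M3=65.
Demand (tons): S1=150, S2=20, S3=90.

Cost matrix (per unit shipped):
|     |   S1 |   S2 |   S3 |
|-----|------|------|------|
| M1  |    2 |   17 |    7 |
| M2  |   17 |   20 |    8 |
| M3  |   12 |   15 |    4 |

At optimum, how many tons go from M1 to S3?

0

Solving gives:
  M1–S1: 90 tons
  M2–S1: 15 tons
  M2–S3: 90 tons
  M3–S1: 45 tons
  M3–S2: 20 tons
Total cost = 1995.
The route M1→S3 is not used.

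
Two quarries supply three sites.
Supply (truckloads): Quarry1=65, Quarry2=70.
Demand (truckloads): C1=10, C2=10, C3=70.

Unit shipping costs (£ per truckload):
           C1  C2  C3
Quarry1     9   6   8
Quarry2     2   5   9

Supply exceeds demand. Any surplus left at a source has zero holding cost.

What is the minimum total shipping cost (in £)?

635

One minimum-cost allocation:
  Quarry1–C3: 65 × £8 = £520
  Quarry2–C1: 10 × £2 = £20
  Quarry2–C2: 10 × £5 = £50
  Quarry2–C3: 5 × £9 = £45
Total = 520 + 20 + 50 + 45 = £635.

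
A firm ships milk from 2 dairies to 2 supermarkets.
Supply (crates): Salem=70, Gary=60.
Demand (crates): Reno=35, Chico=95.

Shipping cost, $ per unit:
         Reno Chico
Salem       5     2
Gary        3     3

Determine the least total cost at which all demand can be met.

Optimal allocation:
  Salem→Chico: 70 × $2 = $140
  Gary→Reno: 35 × $3 = $105
  Gary→Chico: 25 × $3 = $75
Total = 140 + 105 + 75 = $320.
(Supply check: Salem ships 70; Gary ships 60.)

320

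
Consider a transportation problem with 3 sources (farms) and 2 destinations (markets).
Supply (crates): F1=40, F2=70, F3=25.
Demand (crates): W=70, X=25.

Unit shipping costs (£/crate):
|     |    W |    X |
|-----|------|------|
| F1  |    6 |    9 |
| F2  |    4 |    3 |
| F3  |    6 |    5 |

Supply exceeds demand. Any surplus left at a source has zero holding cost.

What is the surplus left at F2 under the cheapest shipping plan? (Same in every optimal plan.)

An optimal plan:
  F2 to W: 45 × £4 = £180
  F2 to X: 25 × £3 = £75
  F3 to W: 25 × £6 = £150
Total cost = £405.
F2 ships 70 of its 70, leaving 0.

0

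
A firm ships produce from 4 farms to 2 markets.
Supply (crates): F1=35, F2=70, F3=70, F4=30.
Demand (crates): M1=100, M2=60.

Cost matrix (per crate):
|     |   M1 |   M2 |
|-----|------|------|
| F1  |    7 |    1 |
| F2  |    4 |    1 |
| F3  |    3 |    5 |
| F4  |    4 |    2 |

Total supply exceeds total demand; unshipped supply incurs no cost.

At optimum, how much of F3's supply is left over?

An optimal plan:
  F1–M2: 35 × 1 = 35
  F2–M1: 30 × 4 = 120
  F2–M2: 25 × 1 = 25
  F3–M1: 70 × 3 = 210
Total cost = 390.
F3 ships 70 of its 70, leaving 0.

0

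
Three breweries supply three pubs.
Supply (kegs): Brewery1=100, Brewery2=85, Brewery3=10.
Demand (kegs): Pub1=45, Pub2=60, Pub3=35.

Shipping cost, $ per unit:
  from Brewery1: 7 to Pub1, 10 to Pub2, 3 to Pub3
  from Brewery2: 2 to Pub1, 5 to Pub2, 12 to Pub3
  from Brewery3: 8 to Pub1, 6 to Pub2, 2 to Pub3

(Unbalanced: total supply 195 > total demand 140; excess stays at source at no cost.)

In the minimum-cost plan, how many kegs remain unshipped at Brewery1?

An optimal plan:
  Brewery1–Pub2: 10 × $10 = $100
  Brewery1–Pub3: 35 × $3 = $105
  Brewery2–Pub1: 45 × $2 = $90
  Brewery2–Pub2: 40 × $5 = $200
  Brewery3–Pub2: 10 × $6 = $60
Total cost = $555.
Brewery1 ships 45 of its 100, leaving 55.

55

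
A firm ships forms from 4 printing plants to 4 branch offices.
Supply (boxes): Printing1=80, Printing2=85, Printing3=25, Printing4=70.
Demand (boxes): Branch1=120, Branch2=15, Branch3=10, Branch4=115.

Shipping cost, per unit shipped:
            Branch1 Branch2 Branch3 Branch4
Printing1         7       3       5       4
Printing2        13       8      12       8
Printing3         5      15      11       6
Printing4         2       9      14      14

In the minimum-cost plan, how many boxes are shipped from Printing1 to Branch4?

30

The minimum-cost plan:
  Printing1→Branch1: 25 boxes
  Printing1→Branch2: 15 boxes
  Printing1→Branch3: 10 boxes
  Printing1→Branch4: 30 boxes
  Printing2→Branch4: 85 boxes
  Printing3→Branch1: 25 boxes
  Printing4→Branch1: 70 boxes
Total cost = 1335.
So Printing1→Branch4 carries 30 boxes.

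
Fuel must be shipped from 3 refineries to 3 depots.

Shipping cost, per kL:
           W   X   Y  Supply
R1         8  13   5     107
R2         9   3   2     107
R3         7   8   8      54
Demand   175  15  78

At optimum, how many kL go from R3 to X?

Solving gives:
  R1 to W: 107 × 8 = 856
  R2 to W: 14 × 9 = 126
  R2 to X: 15 × 3 = 45
  R2 to Y: 78 × 2 = 156
  R3 to W: 54 × 7 = 378
Total cost = 1561.
The route R3→X is not used.

0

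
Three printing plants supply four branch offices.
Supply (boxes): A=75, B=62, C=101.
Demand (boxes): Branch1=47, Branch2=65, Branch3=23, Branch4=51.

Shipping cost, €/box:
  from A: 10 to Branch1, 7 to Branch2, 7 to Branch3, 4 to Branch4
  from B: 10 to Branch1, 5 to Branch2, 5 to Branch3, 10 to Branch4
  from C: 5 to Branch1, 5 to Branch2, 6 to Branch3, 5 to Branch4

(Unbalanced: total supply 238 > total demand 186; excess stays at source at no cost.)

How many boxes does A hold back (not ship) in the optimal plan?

24

An optimal plan:
  A to Branch4: 51 × €4 = €204
  B to Branch2: 39 × €5 = €195
  B to Branch3: 23 × €5 = €115
  C to Branch1: 47 × €5 = €235
  C to Branch2: 26 × €5 = €130
Total cost = €879.
A ships 51 of its 75, leaving 24.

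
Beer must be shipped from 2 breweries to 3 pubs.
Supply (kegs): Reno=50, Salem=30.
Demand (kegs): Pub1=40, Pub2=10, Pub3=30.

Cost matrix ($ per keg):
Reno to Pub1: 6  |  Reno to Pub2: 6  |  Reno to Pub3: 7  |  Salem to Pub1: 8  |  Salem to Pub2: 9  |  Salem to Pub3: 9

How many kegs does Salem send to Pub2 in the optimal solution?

Optimal shipments:
  Reno to Pub1: 10 × $6 = $60
  Reno to Pub2: 10 × $6 = $60
  Reno to Pub3: 30 × $7 = $210
  Salem to Pub1: 30 × $8 = $240
Total cost = $570.
The route Salem→Pub2 is not used.

0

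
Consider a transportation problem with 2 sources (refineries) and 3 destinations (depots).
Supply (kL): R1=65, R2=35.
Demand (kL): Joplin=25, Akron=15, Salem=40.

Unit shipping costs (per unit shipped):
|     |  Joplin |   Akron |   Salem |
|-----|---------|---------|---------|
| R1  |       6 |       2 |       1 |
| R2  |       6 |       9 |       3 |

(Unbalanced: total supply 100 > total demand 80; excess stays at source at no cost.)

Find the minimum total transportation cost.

An optimal shipping plan:
  R1->Joplin: 10 × 6 = 60
  R1->Akron: 15 × 2 = 30
  R1->Salem: 40 × 1 = 40
  R2->Joplin: 15 × 6 = 90
Total = 60 + 30 + 40 + 90 = 220.

220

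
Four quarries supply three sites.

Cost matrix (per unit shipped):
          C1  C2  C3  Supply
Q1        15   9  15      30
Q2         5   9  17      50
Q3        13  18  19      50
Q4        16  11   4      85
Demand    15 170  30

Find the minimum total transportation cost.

2270

Optimal allocation:
  Q1->C2: 30 truckloads
  Q2->C2: 50 truckloads
  Q3->C1: 15 truckloads
  Q3->C2: 35 truckloads
  Q4->C2: 55 truckloads
  Q4->C3: 30 truckloads
Total cost = 2270.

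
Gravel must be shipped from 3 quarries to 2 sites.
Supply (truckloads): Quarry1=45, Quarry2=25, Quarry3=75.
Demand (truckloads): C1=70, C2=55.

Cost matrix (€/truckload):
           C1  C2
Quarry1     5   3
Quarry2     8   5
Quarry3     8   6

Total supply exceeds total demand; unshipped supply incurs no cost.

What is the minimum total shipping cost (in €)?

730

A cheapest plan:
  Quarry1–C1: 15 × €5 = €75
  Quarry1–C2: 30 × €3 = €90
  Quarry2–C2: 25 × €5 = €125
  Quarry3–C1: 55 × €8 = €440
Total = 75 + 90 + 125 + 440 = €730.
(Supply check: Quarry1 ships 45; Quarry2 ships 25; Quarry3 ships 55.)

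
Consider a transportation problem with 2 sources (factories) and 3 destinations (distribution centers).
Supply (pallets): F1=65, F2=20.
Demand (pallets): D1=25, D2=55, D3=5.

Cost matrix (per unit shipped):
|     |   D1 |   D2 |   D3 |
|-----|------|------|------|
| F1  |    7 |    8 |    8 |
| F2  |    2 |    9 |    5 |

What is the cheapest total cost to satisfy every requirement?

A cheapest plan:
  F1->D1: 5 × 7 = 35
  F1->D2: 55 × 8 = 440
  F1->D3: 5 × 8 = 40
  F2->D1: 20 × 2 = 40
Total = 35 + 440 + 40 + 40 = 555.
(Supply check: F1 ships 65; F2 ships 20.)

555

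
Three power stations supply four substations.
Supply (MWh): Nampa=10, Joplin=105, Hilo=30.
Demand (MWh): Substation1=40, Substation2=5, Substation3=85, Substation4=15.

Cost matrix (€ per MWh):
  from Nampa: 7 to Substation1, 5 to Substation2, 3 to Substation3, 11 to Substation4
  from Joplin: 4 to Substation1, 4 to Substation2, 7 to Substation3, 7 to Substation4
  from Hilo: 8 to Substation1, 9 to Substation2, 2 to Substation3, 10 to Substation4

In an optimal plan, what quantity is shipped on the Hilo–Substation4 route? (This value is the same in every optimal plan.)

0

Optimal shipments:
  Nampa–Substation3: 10 × €3 = €30
  Joplin–Substation1: 40 × €4 = €160
  Joplin–Substation2: 5 × €4 = €20
  Joplin–Substation3: 45 × €7 = €315
  Joplin–Substation4: 15 × €7 = €105
  Hilo–Substation3: 30 × €2 = €60
Total cost = €690.
The route Hilo→Substation4 is not used.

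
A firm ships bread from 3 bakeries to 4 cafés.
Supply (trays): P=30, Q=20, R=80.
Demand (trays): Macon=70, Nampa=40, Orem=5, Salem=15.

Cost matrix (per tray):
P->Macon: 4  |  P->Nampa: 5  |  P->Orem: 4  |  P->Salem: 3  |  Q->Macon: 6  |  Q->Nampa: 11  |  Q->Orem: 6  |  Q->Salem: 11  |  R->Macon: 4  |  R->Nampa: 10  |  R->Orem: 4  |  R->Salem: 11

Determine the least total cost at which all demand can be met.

690

An optimal shipping plan:
  P–Nampa: 15 × 5 = 75
  P–Salem: 15 × 3 = 45
  Q–Nampa: 20 × 11 = 220
  R–Macon: 70 × 4 = 280
  R–Nampa: 5 × 10 = 50
  R–Orem: 5 × 4 = 20
Total = 75 + 45 + 220 + 280 + 50 + 20 = 690.
(Supply check: P ships 30; Q ships 20; R ships 80.)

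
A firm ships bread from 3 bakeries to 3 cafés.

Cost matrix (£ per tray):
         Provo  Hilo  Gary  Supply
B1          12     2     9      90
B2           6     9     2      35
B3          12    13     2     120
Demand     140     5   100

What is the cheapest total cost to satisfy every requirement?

1680

Optimal allocation:
  B1→Provo: 85 × £12 = £1020
  B1→Hilo: 5 × £2 = £10
  B2→Provo: 35 × £6 = £210
  B3→Provo: 20 × £12 = £240
  B3→Gary: 100 × £2 = £200
Total = 1020 + 10 + 210 + 240 + 200 = £1680.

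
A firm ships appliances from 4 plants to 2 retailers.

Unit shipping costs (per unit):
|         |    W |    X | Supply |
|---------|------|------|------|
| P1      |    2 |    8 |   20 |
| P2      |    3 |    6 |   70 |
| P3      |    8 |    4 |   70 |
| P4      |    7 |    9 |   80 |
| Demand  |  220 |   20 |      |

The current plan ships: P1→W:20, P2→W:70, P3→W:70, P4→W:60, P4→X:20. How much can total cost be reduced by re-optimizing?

120

Current plan cost = 20·2 + 70·3 + 70·8 + 60·7 + 20·9 = 1410.
Optimal plan:
  P1->W: 20 units
  P2->W: 70 units
  P3->W: 50 units
  P3->X: 20 units
  P4->W: 80 units
Optimal cost = 1290.
Saving = 1410 − 1290 = 120.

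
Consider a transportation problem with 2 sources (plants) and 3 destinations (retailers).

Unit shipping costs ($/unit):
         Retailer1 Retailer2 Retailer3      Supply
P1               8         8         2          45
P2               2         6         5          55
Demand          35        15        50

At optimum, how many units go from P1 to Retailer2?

Solving gives:
  P1 to Retailer3: 45 × $2 = $90
  P2 to Retailer1: 35 × $2 = $70
  P2 to Retailer2: 15 × $6 = $90
  P2 to Retailer3: 5 × $5 = $25
Total cost = $275.
The route P1→Retailer2 is not used.

0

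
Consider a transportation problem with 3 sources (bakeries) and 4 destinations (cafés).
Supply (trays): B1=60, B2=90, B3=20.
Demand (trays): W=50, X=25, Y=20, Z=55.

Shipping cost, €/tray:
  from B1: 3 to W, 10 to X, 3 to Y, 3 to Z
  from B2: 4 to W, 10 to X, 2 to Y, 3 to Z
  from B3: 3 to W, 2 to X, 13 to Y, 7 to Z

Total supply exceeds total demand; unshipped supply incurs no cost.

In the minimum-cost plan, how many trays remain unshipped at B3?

0

An optimal plan:
  B1→W: 50 × €3 = €150
  B1→Z: 10 × €3 = €30
  B2→X: 5 × €10 = €50
  B2→Y: 20 × €2 = €40
  B2→Z: 45 × €3 = €135
  B3→X: 20 × €2 = €40
Total cost = €445.
B3 ships 20 of its 20, leaving 0.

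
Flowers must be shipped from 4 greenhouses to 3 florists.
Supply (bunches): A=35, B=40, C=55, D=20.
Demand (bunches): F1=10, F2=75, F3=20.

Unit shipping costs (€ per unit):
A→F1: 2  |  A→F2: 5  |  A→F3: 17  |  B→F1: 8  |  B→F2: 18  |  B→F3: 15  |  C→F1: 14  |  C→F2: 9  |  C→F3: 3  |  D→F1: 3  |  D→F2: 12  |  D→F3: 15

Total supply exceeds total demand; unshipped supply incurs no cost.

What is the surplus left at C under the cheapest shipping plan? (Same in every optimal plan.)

0

Minimum-cost shipments:
  A–F2: 35 × €5 = €175
  C–F2: 35 × €9 = €315
  C–F3: 20 × €3 = €60
  D–F1: 10 × €3 = €30
  D–F2: 5 × €12 = €60
Total cost = €640.
C ships 55 of its 55, leaving 0.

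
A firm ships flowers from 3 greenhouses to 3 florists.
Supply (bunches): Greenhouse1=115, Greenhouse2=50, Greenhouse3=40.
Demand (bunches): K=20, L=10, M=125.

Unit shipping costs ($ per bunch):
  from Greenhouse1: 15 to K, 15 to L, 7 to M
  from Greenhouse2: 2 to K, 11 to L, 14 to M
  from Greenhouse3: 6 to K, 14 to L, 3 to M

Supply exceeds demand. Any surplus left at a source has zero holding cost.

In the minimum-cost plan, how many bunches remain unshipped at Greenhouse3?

0

Minimum-cost shipments:
  Greenhouse1→M: 85 × $7 = $595
  Greenhouse2→K: 20 × $2 = $40
  Greenhouse2→L: 10 × $11 = $110
  Greenhouse3→M: 40 × $3 = $120
Total cost = $865.
Greenhouse3 ships 40 of its 40, leaving 0.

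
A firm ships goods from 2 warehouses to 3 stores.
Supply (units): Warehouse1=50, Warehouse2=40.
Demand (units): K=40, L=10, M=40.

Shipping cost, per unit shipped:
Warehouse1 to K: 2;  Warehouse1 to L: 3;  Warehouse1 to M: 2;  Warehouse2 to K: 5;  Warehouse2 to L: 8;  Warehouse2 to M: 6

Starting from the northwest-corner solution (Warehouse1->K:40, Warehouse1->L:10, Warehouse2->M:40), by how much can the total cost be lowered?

40

Current plan cost = 40·2 + 10·3 + 40·6 = 350.
Optimal plan:
  Warehouse1 to L: 10 units
  Warehouse1 to M: 40 units
  Warehouse2 to K: 40 units
Optimal cost = 310.
Saving = 350 − 310 = 40.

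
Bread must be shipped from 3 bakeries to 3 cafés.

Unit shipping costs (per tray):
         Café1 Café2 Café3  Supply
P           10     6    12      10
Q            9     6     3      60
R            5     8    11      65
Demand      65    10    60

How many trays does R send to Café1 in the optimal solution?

Solving gives:
  P–Café2: 10 × 6 = 60
  Q–Café3: 60 × 3 = 180
  R–Café1: 65 × 5 = 325
Total cost = 565.
So R→Café1 carries 65 trays.

65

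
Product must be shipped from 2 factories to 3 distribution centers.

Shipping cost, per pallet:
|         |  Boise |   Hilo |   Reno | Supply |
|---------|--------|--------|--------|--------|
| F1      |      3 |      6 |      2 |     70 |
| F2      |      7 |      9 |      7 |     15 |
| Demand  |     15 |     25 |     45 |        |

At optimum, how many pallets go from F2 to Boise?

Optimal shipments:
  F1->Boise: 15 × 3 = 45
  F1->Hilo: 10 × 6 = 60
  F1->Reno: 45 × 2 = 90
  F2->Hilo: 15 × 9 = 135
Total cost = 330.
The route F2→Boise is not used.

0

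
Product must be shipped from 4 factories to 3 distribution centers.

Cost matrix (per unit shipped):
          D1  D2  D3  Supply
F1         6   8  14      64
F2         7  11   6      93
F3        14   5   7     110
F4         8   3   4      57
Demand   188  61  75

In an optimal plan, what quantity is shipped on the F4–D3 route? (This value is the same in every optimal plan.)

The minimum-cost plan:
  F1->D1: 64 × 6 = 384
  F2->D1: 93 × 7 = 651
  F3->D2: 61 × 5 = 305
  F3->D3: 49 × 7 = 343
  F4->D1: 31 × 8 = 248
  F4->D3: 26 × 4 = 104
Total cost = 2035.
So F4→D3 carries 26 pallets.

26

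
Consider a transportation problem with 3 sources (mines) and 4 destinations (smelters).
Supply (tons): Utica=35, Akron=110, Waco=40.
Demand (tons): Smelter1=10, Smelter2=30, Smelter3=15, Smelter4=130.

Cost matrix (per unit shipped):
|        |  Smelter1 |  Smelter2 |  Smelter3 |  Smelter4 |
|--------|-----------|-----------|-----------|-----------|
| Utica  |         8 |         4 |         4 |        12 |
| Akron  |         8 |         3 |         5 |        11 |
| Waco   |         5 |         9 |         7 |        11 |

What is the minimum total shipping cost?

1650

An optimal shipping plan:
  Utica–Smelter2: 20 tons
  Utica–Smelter3: 15 tons
  Akron–Smelter2: 10 tons
  Akron–Smelter4: 100 tons
  Waco–Smelter1: 10 tons
  Waco–Smelter4: 30 tons
Total cost = 1650.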